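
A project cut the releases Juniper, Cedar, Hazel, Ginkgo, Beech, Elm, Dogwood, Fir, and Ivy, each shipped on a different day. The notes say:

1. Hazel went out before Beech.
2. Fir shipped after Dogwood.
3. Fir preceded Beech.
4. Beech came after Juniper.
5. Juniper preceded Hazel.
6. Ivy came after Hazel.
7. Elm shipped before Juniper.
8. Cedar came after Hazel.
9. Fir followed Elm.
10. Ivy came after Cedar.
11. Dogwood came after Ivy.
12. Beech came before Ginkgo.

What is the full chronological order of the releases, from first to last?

The constraints fix every adjacent pair, so only one ordering works:
Elm → Juniper → Hazel → Cedar → Ivy → Dogwood → Fir → Beech → Ginkgo.

Elm, Juniper, Hazel, Cedar, Ivy, Dogwood, Fir, Beech, Ginkgo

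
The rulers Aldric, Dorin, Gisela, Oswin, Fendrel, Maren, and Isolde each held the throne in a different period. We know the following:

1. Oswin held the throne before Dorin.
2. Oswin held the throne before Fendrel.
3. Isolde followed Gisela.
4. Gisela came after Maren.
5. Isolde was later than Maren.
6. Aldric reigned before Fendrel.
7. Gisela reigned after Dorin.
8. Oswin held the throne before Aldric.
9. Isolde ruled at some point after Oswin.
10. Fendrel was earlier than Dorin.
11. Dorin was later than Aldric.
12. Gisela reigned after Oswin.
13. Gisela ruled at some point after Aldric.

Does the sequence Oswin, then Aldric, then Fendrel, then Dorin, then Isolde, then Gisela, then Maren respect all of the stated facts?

The constraints require Maren before Isolde, but in the proposed sequence Isolde appears ahead of Maren. That one violation is enough.

no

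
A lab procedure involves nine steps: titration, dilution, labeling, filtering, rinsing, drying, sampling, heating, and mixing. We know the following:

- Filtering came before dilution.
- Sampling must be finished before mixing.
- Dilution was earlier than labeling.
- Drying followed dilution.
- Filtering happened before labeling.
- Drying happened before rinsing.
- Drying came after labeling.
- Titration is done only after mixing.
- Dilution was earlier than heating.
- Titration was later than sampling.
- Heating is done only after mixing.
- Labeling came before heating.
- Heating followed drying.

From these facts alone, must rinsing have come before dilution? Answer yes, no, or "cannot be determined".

no

Tracing the constraints gives dilution → drying → rinsing, so dilution must come before rinsing.
That means rinsing cannot be before dilution.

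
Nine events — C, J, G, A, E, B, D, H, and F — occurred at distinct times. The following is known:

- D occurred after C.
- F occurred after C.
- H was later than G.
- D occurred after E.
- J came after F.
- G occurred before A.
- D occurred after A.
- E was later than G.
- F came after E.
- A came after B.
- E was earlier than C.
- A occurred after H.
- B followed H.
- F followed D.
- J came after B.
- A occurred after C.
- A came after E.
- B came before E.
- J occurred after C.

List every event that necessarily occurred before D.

A, B, C, E, G, H

Directly stated before D: A, C, and E.
B reaches D via B → E → D.
G reaches D via G → A → D.
H reaches D via H → A → D.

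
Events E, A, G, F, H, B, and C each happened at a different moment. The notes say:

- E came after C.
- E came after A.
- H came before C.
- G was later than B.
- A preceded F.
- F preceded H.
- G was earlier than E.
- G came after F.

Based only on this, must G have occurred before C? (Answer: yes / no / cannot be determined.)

No chain of stated constraints runs from G to C, and none runs from C to G either.
So the relative order of G and C is not fixed by the given facts.

cannot be determined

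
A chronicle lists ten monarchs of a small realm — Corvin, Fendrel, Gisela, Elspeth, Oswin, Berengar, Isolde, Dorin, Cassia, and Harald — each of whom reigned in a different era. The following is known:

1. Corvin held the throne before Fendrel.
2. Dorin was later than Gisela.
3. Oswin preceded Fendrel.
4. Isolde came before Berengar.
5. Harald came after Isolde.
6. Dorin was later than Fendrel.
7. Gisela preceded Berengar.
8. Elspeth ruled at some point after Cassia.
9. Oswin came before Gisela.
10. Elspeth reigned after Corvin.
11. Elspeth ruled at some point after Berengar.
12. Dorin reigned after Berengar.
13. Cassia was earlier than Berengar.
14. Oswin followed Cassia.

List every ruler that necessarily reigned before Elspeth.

Directly stated before Elspeth: Berengar, Cassia, and Corvin.
Gisela reaches Elspeth via Gisela → Berengar → Elspeth.
Isolde reaches Elspeth via Isolde → Berengar → Elspeth.
Oswin reaches Elspeth via Oswin → Gisela → Berengar → Elspeth.

Berengar, Cassia, Corvin, Gisela, Isolde, Oswin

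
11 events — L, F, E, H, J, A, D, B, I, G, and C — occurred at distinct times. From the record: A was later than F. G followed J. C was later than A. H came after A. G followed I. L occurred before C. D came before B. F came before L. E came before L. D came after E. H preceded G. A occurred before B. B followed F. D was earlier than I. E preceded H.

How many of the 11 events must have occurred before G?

7

Directly stated before G: H, I, and J.
A reaches G via A → H → G.
D reaches G via D → I → G.
E reaches G via E → H → G.
Likewise F reaches G by chaining the stated constraints.
That's A, D, E, F, H, I, and J — 7 in all.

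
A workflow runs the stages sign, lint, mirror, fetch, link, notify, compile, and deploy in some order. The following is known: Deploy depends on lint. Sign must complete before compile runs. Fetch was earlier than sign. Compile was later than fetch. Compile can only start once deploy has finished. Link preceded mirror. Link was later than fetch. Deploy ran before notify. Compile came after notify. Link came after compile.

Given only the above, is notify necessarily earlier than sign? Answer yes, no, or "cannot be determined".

No chain of stated constraints runs from notify to sign, and none runs from sign to notify either.
So the relative order of notify and sign is not fixed by the given facts.

cannot be determined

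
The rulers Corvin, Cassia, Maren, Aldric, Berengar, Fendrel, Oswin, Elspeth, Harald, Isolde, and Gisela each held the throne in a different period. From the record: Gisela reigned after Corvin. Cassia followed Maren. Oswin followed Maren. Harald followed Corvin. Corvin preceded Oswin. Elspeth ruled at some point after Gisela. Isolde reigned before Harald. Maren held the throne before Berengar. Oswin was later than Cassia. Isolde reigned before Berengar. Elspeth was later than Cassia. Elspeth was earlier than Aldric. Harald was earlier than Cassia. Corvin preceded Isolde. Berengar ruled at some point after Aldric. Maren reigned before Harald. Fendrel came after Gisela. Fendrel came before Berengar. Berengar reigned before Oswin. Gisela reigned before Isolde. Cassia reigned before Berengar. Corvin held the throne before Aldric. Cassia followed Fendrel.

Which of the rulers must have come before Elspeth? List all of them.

Directly stated before Elspeth: Cassia and Gisela.
Corvin reaches Elspeth via Corvin → Gisela → Elspeth.
Fendrel reaches Elspeth via Fendrel → Cassia → Elspeth.
Harald reaches Elspeth via Harald → Cassia → Elspeth.
Likewise Isolde and Maren each reach Elspeth by chaining the stated constraints.
No chain forces Berengar (or any of the others) ahead of Elspeth.

Cassia, Corvin, Fendrel, Gisela, Harald, Isolde, Maren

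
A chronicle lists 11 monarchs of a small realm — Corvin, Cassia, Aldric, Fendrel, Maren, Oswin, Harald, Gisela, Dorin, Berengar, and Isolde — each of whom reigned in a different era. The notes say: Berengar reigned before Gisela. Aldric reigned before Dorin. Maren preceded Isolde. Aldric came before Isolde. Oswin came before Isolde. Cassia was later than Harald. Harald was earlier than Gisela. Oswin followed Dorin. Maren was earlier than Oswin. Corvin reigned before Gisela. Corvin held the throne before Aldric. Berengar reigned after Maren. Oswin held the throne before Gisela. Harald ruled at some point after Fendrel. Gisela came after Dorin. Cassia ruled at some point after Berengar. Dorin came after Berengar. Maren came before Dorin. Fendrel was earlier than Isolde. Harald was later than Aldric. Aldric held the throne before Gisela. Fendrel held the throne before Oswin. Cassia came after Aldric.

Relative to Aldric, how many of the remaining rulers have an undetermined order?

3

Forced before Aldric: Corvin; forced after Aldric: Cassia, Dorin, Gisela, Harald, Isolde, and Oswin.
That leaves Berengar, Fendrel, and Maren with no forced order relative to Aldric — 3.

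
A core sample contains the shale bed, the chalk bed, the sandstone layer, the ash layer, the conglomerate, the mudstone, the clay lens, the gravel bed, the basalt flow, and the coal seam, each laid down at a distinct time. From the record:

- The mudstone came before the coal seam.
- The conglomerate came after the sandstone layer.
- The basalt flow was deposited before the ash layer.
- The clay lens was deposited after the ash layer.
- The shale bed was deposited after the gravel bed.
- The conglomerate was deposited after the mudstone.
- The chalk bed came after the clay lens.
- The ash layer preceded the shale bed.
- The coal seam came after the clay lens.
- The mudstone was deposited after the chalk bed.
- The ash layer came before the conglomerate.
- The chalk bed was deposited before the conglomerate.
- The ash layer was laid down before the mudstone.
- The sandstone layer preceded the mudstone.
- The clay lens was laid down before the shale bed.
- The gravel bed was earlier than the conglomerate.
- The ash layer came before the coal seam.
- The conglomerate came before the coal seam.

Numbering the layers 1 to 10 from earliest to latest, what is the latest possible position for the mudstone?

The mudstone must come before the coal seam and the conglomerate — 2 layers forced after it.
Everything else can be placed before the mudstone in some valid order, so the mudstone can sit as late as position 10 − 2 = 8.

8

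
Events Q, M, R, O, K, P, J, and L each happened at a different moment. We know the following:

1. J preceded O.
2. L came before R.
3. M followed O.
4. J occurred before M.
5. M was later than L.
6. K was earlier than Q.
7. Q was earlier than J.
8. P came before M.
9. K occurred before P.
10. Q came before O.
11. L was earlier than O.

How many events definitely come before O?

4

Directly stated before O: J, L, and Q.
K reaches O via K → Q → O.
That's J, K, L, and Q — 4 in all.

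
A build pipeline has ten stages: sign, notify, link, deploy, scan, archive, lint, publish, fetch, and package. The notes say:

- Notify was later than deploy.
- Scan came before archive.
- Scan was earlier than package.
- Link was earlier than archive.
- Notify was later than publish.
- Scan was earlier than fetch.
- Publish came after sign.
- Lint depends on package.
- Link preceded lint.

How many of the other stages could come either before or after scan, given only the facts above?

5

Forced after scan: archive, fetch, lint, and package.
That leaves deploy, link, notify, publish, and sign with no forced order relative to scan — 5.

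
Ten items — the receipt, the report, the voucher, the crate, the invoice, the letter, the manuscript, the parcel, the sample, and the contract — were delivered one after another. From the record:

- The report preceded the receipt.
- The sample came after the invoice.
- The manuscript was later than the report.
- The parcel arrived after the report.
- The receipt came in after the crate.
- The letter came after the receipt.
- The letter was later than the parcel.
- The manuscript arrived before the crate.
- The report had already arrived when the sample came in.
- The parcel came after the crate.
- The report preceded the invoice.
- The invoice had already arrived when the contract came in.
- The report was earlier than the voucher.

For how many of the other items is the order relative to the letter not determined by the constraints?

Forced before the letter: the crate, the manuscript, the parcel, the receipt, and the report.
That leaves the contract, the invoice, the sample, and the voucher with no forced order relative to the letter — 4.

4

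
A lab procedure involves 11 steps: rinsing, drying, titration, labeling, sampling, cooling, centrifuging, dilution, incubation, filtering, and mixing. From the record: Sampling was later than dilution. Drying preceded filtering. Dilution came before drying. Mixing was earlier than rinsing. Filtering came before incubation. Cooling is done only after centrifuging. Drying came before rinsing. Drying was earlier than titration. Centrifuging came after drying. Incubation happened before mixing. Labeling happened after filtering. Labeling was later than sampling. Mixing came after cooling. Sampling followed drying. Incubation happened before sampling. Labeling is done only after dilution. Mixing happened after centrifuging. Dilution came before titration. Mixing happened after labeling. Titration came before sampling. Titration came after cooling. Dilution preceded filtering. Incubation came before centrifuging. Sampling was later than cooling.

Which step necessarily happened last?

Every other step has a chain of constraints placing it before rinsing, so rinsing is last.

rinsing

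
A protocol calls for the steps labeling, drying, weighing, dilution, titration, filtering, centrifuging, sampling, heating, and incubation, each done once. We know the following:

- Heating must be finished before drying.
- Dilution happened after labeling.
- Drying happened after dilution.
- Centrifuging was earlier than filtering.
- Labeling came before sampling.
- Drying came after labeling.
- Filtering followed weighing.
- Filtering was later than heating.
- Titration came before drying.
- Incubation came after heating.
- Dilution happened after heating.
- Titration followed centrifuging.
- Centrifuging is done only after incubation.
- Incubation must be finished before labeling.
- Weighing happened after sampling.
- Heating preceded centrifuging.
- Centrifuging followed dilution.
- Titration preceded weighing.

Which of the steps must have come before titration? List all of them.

centrifuging, dilution, heating, incubation, labeling

Directly stated before titration: centrifuging.
Dilution reaches titration via dilution → centrifuging → titration.
Heating reaches titration via heating → centrifuging → titration.
Incubation reaches titration via incubation → centrifuging → titration.
Likewise labeling reaches titration by chaining the stated constraints.
No chain forces filtering (or any of the others) ahead of titration.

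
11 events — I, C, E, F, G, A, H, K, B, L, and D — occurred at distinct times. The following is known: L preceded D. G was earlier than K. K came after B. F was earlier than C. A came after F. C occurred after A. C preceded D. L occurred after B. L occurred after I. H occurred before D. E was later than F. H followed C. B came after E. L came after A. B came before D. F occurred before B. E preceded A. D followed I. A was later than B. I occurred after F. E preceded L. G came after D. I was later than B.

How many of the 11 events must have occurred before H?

Directly stated before H: C.
A reaches H via A → C → H.
B reaches H via B → A → C → H.
E reaches H via E → A → C → H.
Likewise F reaches H by chaining the stated constraints.
That's A, B, C, E, and F — 5 in all.

5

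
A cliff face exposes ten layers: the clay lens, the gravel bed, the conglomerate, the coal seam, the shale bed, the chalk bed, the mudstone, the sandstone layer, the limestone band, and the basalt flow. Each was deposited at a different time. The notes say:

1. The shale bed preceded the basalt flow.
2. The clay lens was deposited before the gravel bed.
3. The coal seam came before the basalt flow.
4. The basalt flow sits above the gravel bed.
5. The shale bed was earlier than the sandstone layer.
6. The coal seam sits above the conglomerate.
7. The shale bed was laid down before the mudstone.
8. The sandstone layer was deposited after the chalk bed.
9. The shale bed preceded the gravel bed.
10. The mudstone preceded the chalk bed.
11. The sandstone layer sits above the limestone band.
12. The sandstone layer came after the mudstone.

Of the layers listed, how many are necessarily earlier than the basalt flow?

5

Directly stated before the basalt flow: the coal seam, the gravel bed, and the shale bed.
The clay lens reaches the basalt flow via the clay lens → the gravel bed → the basalt flow.
The conglomerate reaches the basalt flow via the conglomerate → the coal seam → the basalt flow.
No chain forces the mudstone (or any of the others) ahead of the basalt flow.
That's the clay lens, the coal seam, the conglomerate, the gravel bed, and the shale bed — 5 in all.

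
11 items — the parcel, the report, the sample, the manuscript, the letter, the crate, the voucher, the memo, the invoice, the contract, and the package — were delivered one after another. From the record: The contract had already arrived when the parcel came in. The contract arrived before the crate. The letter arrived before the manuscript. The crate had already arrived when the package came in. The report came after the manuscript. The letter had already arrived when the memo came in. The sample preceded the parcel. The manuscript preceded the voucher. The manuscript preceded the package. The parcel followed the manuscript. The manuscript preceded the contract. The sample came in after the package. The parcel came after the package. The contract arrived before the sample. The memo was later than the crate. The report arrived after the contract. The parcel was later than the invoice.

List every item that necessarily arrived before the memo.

the contract, the crate, the letter, the manuscript

Directly stated before the memo: the crate and the letter.
The contract reaches the memo via the contract → the crate → the memo.
The manuscript reaches the memo via the manuscript → the contract → the crate → the memo.
No chain forces the parcel (or any of the others) ahead of the memo.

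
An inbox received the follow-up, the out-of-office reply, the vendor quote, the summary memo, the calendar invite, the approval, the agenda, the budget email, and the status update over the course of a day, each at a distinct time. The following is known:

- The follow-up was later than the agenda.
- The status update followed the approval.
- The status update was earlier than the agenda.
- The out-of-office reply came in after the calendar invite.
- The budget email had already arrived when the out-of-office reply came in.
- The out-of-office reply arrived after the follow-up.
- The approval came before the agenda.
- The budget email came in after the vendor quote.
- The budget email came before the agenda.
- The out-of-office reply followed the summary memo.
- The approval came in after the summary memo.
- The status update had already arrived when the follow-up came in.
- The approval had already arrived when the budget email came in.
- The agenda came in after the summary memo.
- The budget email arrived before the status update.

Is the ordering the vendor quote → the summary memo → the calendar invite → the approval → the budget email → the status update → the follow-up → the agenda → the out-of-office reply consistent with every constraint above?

The constraints require the agenda before the follow-up, but in the proposed sequence the follow-up appears ahead of the agenda. That one violation is enough.

no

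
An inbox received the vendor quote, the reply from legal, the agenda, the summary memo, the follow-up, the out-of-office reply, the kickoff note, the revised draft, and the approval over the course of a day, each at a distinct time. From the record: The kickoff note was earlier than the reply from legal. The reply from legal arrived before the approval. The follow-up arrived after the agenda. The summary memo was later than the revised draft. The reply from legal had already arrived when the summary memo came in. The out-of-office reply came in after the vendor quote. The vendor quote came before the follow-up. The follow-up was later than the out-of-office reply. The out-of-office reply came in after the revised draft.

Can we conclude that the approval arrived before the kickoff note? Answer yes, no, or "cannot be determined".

Tracing the constraints gives the kickoff note → the reply from legal → the approval, so the kickoff note must come before the approval.
That means the approval cannot be before the kickoff note.

no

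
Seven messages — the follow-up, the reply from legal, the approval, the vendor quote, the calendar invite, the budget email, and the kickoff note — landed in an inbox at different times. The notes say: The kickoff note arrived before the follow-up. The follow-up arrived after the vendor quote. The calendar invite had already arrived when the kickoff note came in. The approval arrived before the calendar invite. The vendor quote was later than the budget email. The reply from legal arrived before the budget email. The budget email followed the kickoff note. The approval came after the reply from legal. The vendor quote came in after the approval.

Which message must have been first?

The reply from legal has a chain of constraints placing it before every other message, so the reply from legal must be first.

the reply from legal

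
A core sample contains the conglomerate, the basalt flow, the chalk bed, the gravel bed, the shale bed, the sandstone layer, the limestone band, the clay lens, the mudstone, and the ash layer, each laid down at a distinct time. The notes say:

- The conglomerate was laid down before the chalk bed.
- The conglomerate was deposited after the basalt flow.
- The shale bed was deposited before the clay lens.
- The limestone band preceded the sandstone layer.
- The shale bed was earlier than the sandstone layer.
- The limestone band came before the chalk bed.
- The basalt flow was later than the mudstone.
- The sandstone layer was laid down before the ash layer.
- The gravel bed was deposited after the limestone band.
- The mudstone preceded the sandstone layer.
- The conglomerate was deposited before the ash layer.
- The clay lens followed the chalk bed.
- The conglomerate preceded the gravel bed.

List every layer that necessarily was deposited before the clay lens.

Directly stated before the clay lens: the chalk bed and the shale bed.
The basalt flow reaches the clay lens via the basalt flow → the conglomerate → the chalk bed → the clay lens.
The conglomerate reaches the clay lens via the conglomerate → the chalk bed → the clay lens.
The limestone band reaches the clay lens via the limestone band → the chalk bed → the clay lens.
Likewise the mudstone reaches the clay lens by chaining the stated constraints.
No chain forces the ash layer (or any of the others) ahead of the clay lens.

the basalt flow, the chalk bed, the conglomerate, the limestone band, the mudstone, the shale bed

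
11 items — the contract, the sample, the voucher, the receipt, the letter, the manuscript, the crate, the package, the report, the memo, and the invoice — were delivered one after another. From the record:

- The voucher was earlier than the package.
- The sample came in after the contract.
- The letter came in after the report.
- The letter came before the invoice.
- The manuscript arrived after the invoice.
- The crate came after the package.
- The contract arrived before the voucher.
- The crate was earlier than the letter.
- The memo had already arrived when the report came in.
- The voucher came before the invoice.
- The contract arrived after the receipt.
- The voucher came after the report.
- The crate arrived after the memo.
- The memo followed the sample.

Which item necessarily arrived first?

The receipt has a chain of constraints placing it before every other item, so the receipt must be first.

the receipt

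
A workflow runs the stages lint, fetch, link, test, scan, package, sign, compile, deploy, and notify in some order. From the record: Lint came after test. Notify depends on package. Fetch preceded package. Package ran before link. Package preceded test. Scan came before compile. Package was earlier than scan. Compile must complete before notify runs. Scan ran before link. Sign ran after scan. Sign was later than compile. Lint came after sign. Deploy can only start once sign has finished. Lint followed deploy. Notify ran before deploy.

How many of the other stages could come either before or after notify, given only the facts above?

3

Forced before notify: compile, fetch, package, and scan; forced after notify: deploy and lint.
That leaves link, sign, and test with no forced order relative to notify — 3.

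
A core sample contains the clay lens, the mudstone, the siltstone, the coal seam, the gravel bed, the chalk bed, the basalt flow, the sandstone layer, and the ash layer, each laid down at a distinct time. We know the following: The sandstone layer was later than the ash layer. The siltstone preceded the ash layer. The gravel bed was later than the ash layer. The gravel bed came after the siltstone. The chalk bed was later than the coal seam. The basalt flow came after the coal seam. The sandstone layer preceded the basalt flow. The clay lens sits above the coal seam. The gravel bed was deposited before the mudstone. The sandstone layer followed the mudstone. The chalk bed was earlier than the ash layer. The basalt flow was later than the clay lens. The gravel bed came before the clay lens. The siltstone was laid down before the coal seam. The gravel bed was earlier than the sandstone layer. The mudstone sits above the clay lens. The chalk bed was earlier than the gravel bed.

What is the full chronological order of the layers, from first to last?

the siltstone, the coal seam, the chalk bed, the ash layer, the gravel bed, the clay lens, the mudstone, the sandstone layer, the basalt flow

The constraints fix every adjacent pair, so only one ordering works:
the siltstone → the coal seam → the chalk bed → the ash layer → the gravel bed → the clay lens → the mudstone → the sandstone layer → the basalt flow.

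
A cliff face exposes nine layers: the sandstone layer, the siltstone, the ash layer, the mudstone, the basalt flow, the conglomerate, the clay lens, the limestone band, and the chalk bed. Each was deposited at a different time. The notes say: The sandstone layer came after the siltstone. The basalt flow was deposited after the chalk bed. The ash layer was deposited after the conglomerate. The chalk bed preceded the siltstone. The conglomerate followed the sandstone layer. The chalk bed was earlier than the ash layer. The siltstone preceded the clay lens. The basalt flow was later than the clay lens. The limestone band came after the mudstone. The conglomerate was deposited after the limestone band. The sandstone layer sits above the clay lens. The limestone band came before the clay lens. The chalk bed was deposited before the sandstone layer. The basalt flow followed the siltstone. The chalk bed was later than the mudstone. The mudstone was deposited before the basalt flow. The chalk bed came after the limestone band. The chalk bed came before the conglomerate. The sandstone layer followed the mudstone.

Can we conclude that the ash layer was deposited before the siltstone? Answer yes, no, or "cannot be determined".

no

Tracing the constraints gives the siltstone → the sandstone layer → the conglomerate → the ash layer, so the siltstone must come before the ash layer.
That means the ash layer cannot be before the siltstone.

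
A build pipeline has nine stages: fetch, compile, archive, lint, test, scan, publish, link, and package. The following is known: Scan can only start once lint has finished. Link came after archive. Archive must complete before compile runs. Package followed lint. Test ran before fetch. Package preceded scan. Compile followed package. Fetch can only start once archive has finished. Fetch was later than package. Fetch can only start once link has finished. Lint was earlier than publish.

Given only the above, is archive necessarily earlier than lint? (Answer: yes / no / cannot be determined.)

No chain of stated constraints runs from archive to lint, and none runs from lint to archive either.
So the relative order of archive and lint is not fixed by the given facts.

cannot be determined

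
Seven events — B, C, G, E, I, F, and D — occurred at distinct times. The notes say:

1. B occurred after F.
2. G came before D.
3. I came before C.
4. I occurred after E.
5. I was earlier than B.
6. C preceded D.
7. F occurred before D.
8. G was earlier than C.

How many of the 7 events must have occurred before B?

Directly stated before B: F and I.
E reaches B via E → I → B.
No chain forces D (or any of the others) ahead of B.
That's E, F, and I — 3 in all.

3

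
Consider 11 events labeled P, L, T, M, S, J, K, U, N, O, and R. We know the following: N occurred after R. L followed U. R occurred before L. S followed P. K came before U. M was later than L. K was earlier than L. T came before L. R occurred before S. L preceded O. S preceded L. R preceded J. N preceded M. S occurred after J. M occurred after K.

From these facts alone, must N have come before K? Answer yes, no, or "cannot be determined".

No chain of stated constraints runs from N to K, and none runs from K to N either.
So the relative order of N and K is not fixed by the given facts.

cannot be determined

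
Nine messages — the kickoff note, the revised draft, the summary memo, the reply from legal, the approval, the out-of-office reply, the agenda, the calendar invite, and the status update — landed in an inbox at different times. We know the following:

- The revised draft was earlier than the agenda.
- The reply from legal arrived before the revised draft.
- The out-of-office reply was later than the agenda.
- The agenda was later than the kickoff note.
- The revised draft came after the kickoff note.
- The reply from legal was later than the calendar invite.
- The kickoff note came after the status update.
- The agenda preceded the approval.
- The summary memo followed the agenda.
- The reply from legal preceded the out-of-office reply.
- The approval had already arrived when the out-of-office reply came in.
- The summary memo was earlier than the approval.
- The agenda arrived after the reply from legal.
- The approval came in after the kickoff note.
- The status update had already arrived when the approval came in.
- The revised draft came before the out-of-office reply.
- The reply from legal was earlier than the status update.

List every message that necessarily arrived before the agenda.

Directly stated before the agenda: the kickoff note, the reply from legal, and the revised draft.
The calendar invite reaches the agenda via the calendar invite → the reply from legal → the agenda.
The status update reaches the agenda via the status update → the kickoff note → the agenda.
No chain forces the out-of-office reply (or any of the others) ahead of the agenda.

the calendar invite, the kickoff note, the reply from legal, the revised draft, the status update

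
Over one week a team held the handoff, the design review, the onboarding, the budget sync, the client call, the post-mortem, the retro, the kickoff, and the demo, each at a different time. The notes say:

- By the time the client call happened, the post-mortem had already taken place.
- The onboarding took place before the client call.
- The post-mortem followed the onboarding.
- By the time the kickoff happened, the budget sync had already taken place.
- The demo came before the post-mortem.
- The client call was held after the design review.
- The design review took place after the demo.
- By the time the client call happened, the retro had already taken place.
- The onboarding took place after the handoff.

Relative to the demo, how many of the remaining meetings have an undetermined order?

Forced after the demo: the client call, the design review, and the post-mortem.
That leaves the budget sync, the handoff, the kickoff, the onboarding, and the retro with no forced order relative to the demo — 5.

5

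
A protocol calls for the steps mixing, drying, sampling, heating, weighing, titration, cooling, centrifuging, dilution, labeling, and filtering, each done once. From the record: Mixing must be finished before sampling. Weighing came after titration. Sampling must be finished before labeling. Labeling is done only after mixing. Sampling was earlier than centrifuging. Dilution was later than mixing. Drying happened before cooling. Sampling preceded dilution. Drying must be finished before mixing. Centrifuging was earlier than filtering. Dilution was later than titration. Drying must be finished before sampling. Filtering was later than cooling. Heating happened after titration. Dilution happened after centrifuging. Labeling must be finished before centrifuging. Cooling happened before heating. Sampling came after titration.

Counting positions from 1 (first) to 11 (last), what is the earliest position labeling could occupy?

Drying, mixing, sampling, and titration must all come before labeling — 4 forced predecessors.
Nothing else is forced ahead of labeling, so its earliest slot is position 4 + 1 = 5.

5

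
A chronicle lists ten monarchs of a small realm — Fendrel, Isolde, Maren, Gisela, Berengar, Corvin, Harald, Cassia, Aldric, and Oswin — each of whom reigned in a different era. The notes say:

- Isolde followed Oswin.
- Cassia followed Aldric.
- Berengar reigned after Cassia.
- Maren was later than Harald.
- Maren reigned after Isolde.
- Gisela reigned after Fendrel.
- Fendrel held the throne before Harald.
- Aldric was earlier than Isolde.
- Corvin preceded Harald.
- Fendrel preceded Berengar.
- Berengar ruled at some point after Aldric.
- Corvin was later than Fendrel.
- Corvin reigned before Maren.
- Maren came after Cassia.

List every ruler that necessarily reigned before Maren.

Aldric, Cassia, Corvin, Fendrel, Harald, Isolde, Oswin

Directly stated before Maren: Cassia, Corvin, Harald, and Isolde.
Aldric reaches Maren via Aldric → Cassia → Maren.
Fendrel reaches Maren via Fendrel → Corvin → Maren.
Oswin reaches Maren via Oswin → Isolde → Maren.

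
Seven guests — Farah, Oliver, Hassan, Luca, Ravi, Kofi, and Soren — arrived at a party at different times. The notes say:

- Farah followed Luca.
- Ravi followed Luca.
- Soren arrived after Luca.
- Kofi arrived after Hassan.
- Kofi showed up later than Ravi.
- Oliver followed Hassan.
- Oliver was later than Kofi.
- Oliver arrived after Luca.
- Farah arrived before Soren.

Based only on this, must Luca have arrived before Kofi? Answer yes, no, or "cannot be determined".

Chain the constraints: Luca → Ravi → Kofi. Each link is directly stated, so Luca comes before Kofi.

yes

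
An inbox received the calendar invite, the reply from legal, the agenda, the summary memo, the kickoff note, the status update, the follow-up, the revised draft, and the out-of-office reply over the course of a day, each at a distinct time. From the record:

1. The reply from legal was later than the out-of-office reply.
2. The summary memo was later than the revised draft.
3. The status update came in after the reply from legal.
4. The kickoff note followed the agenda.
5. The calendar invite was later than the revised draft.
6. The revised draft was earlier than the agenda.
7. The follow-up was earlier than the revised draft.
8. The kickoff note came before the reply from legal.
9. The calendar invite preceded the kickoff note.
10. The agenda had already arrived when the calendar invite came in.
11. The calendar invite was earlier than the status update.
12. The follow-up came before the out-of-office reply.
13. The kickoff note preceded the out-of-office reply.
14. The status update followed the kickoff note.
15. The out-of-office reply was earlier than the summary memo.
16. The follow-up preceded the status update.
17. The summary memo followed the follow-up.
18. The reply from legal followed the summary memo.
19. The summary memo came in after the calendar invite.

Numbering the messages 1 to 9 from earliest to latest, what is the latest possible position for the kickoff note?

5

The kickoff note must come before the out-of-office reply, the reply from legal, the status update, and the summary memo — 4 messages forced after it.
Everything else can be placed before the kickoff note in some valid order, so the kickoff note can sit as late as position 9 − 4 = 5.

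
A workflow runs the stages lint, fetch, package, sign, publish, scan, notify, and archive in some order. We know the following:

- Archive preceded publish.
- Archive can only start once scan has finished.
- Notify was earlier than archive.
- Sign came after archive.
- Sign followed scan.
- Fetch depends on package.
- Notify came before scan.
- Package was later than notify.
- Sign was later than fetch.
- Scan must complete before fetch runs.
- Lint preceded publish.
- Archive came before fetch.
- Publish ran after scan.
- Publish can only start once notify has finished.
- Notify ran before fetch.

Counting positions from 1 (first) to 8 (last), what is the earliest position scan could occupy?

2

Notify must come before scan — 1 forced predecessor.
Nothing else is forced ahead of scan, so its earliest slot is position 1 + 1 = 2.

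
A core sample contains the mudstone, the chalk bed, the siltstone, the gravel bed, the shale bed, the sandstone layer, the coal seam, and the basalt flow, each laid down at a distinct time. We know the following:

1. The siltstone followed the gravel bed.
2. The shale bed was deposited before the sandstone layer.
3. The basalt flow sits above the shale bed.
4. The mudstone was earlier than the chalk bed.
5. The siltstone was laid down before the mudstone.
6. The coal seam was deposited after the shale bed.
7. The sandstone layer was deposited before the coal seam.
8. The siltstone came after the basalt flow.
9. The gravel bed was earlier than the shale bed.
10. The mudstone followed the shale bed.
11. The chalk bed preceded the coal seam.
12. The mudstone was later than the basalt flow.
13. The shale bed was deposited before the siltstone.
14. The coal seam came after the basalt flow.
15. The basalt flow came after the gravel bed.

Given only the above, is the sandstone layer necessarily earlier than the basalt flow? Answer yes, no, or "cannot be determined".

cannot be determined

No chain of stated constraints runs from the sandstone layer to the basalt flow, and none runs from the basalt flow to the sandstone layer either.
So the relative order of the sandstone layer and the basalt flow is not fixed by the given facts.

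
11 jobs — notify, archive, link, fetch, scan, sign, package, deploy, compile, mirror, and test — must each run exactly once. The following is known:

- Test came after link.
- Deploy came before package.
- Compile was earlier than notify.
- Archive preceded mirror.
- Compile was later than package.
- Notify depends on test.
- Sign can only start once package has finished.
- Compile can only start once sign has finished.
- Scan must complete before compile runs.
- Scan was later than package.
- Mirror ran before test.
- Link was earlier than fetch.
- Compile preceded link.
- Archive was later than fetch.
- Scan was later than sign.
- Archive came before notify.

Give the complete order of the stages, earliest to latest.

deploy, package, sign, scan, compile, link, fetch, archive, mirror, test, notify

The constraints fix every adjacent pair, so only one ordering works:
deploy → package → sign → scan → compile → link → fetch → archive → mirror → test → notify.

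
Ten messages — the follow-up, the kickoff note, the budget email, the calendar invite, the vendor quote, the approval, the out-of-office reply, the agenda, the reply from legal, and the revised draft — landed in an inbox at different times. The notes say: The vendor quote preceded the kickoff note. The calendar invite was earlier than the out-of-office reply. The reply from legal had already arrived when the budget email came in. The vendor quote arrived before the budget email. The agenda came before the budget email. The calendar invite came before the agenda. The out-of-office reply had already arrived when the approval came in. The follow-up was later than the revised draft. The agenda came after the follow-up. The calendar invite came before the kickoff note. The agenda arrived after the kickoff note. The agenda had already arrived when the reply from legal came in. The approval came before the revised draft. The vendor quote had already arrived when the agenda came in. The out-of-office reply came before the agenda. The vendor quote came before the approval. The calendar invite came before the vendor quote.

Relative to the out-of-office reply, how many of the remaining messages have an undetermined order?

2

Forced before the out-of-office reply: the calendar invite; forced after the out-of-office reply: the agenda, the approval, the budget email, the follow-up, the reply from legal, and the revised draft.
That leaves the kickoff note and the vendor quote with no forced order relative to the out-of-office reply — 2.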